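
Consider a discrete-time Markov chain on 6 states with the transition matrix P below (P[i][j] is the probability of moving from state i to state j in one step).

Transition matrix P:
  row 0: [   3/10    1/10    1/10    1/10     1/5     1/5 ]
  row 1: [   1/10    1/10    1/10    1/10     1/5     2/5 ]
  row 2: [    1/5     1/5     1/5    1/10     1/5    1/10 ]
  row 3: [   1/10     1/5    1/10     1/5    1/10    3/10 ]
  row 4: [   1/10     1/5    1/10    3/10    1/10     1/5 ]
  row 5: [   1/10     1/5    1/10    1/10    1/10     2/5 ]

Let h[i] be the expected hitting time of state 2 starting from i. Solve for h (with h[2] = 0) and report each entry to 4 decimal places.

First-step conditioning: h[2] = 0; for i ≠ 2, h[i] = 1 + Σ_k P[i][k]·h[k].
  h[0] = 1 + 3/10·h[0] + 1/10·h[1] + 1/10·h[3] + 1/5·h[4] + 1/5·h[5]
  h[1] = 1 + 1/10·h[0] + 1/10·h[1] + 1/10·h[3] + 1/5·h[4] + 2/5·h[5]
  h[3] = 1 + 1/10·h[0] + 1/5·h[1] + 1/5·h[3] + 1/10·h[4] + 3/10·h[5]
  h[4] = 1 + 1/10·h[0] + 1/5·h[1] + 3/10·h[3] + 1/10·h[4] + 1/5·h[5]
  h[5] = 1 + 1/10·h[0] + 1/5·h[1] + 1/10·h[3] + 1/10·h[4] + 2/5·h[5]
Solving the 5×5 linear system over states ≠ 2 gives exactly h = [10, 10, 0, 10, 10, 10] (h[2] = 0 is the target).

h = [10.0000, 10.0000, 0.0000, 10.0000, 10.0000, 10.0000]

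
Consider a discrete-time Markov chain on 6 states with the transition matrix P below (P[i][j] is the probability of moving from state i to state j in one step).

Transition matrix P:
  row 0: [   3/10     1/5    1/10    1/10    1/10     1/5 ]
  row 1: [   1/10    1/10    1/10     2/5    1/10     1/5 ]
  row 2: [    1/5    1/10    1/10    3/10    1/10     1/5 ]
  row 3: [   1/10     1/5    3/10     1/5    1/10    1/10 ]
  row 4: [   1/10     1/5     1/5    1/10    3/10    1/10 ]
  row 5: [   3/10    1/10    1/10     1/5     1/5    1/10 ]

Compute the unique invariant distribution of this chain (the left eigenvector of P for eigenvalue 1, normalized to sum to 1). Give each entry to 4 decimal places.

π = [0.1820, 0.1540, 0.1572, 0.2139, 0.1437, 0.1493]

Balance equations π_j = Σ_i π_i·P[i][j]:
  π_0 = 3/10·π_0 + 1/10·π_1 + 1/5·π_2 + 1/10·π_3 + 1/10·π_4 + 3/10·π_5
  π_1 = 1/5·π_0 + 1/10·π_1 + 1/10·π_2 + 1/5·π_3 + 1/5·π_4 + 1/10·π_5
  π_2 = 1/10·π_0 + 1/10·π_1 + 1/10·π_2 + 3/10·π_3 + 1/5·π_4 + 1/10·π_5
  π_3 = 1/10·π_0 + 2/5·π_1 + 3/10·π_2 + 1/5·π_3 + 1/10·π_4 + 1/5·π_5
  π_4 = 1/10·π_0 + 1/10·π_1 + 1/10·π_2 + 1/10·π_3 + 3/10·π_4 + 1/5·π_5
  normalize: π_0 + π_1 + π_2 + π_3 + π_4 + π_5 = 1
Solving the linear system gives exactly π = [15538/85387, 13146/85387, 13419/85387, 18268/85387, 12267/85387, 12749/85387].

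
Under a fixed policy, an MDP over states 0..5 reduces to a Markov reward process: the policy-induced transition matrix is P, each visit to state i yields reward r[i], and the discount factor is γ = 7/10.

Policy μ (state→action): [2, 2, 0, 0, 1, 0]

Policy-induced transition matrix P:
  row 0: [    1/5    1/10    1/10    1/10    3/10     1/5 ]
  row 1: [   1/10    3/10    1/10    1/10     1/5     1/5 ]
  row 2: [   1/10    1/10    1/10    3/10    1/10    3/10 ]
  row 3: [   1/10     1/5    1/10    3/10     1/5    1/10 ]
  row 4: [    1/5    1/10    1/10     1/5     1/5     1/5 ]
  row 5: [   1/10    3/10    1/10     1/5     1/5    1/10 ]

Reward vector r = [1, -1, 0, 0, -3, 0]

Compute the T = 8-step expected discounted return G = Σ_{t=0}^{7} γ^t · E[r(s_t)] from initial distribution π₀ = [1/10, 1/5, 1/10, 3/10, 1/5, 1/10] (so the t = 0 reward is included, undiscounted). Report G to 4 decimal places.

t=0: π = [0.1000, 0.2000, 0.1000, 0.3000, 0.2000, 0.1000], E[r] = -0.7000, γ^t·E[r] = -0.700000, running G = -0.700000
t=1: π = [0.1300, 0.1900, 0.1000, 0.2100, 0.2000, 0.1700], E[r] = -0.6600, γ^t·E[r] = -0.462000, running G = -1.162000
t=2: π = [0.1330, 0.1930, 0.1000, 0.1990, 0.2030, 0.1720], E[r] = -0.6690, γ^t·E[r] = -0.327810, running G = -1.489810
t=3: π = [0.1336, 0.1929, 0.1000, 0.1973, 0.2033, 0.1729], E[r] = -0.6692, γ^t·E[r] = -0.229536, running G = -1.719346
t=4: π = [0.1337, 0.1929, 0.1000, 0.1971, 0.2034, 0.1730], E[r] = -0.6693, γ^t·E[r] = -0.160694, running G = -1.880040
t=5: π = [0.1337, 0.1929, 0.1000, 0.1971, 0.2034, 0.1730], E[r] = -0.6693, γ^t·E[r] = -0.112487, running G = -1.992526
t=6: π = [0.1337, 0.1929, 0.1000, 0.1970, 0.2034, 0.1730], E[r] = -0.6693, γ^t·E[r] = -0.078741, running G = -2.071267
t=7: π = [0.1337, 0.1929, 0.1000, 0.1970, 0.2034, 0.1730], E[r] = -0.6693, γ^t·E[r] = -0.055118, running G = -2.126385

G = -2.1264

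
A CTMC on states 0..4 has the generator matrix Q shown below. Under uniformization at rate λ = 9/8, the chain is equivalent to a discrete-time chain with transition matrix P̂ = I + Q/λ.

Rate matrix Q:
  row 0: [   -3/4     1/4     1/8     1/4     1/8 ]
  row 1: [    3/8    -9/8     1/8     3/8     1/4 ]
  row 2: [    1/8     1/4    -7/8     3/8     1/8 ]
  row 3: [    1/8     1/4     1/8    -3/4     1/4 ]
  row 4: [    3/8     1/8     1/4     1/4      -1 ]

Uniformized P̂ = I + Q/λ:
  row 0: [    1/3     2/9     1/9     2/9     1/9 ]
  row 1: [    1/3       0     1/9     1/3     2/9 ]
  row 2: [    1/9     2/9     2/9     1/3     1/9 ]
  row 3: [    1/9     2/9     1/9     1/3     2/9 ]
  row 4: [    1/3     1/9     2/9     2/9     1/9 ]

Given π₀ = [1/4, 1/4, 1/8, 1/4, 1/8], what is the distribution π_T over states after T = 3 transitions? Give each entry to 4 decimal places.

π = [0.2373, 0.1667, 0.1451, 0.2891, 0.1619]

t=0: π = [0.2500, 0.2500, 0.1250, 0.2500, 0.1250]
t=1: π = [0.2500, 0.1528, 0.1389, 0.2917, 0.1667]
t=2: π = [0.2377, 0.1698, 0.1451, 0.2870, 0.1605]
t=3: π = [0.2373, 0.1667, 0.1451, 0.2891, 0.1619]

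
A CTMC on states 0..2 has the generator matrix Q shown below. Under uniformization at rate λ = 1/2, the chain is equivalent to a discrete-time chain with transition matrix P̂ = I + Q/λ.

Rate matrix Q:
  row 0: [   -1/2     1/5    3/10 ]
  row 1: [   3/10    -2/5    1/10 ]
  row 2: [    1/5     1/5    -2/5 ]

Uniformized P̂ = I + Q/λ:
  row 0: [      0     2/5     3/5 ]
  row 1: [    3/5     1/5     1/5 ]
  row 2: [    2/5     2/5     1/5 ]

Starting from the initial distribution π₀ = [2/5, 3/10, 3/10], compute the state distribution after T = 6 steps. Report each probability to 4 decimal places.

t=0: π = [0.4000, 0.3000, 0.3000]
t=1: π = [0.3000, 0.3400, 0.3600]
t=2: π = [0.3480, 0.3320, 0.3200]
t=3: π = [0.3272, 0.3336, 0.3392]
t=4: π = [0.3358, 0.3333, 0.3309]
t=5: π = [0.3323, 0.3333, 0.3343]
t=6: π = [0.3337, 0.3333, 0.3329]

π = [0.3337, 0.3333, 0.3329]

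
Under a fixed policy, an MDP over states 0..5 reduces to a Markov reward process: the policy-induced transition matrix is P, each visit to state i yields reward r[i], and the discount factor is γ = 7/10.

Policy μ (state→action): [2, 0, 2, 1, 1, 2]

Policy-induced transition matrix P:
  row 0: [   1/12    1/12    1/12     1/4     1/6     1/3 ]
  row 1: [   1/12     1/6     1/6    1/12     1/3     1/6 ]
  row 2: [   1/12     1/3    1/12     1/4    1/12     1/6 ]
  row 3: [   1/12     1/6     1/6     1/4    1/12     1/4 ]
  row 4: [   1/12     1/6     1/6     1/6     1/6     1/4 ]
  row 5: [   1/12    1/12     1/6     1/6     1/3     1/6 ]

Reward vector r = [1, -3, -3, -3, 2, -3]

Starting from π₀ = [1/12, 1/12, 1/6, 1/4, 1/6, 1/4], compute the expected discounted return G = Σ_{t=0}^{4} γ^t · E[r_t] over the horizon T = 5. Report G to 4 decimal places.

t=0: π = [0.0833, 0.0833, 0.1667, 0.2500, 0.1667, 0.2500], E[r] = -1.8333, γ^t·E[r] = -1.833333, running G = -1.833333
t=1: π = [0.0833, 0.1667, 0.1458, 0.2014, 0.1875, 0.2153], E[r] = -1.7292, γ^t·E[r] = -1.210417, running G = -3.043750
t=2: π = [0.0833, 0.1661, 0.1476, 0.1887, 0.2014, 0.2130], E[r] = -1.6597, γ^t·E[r] = -0.813264, running G = -3.857014
t=3: π = [0.0833, 0.1666, 0.1474, 0.1878, 0.2018, 0.2131], E[r] = -1.6576, γ^t·E[r] = -0.568540, running G = -4.425554
t=4: π = [0.0833, 0.1665, 0.1474, 0.1877, 0.2020, 0.2130], E[r] = -1.6566, γ^t·E[r] = -0.397761, running G = -4.823315

G = -4.8233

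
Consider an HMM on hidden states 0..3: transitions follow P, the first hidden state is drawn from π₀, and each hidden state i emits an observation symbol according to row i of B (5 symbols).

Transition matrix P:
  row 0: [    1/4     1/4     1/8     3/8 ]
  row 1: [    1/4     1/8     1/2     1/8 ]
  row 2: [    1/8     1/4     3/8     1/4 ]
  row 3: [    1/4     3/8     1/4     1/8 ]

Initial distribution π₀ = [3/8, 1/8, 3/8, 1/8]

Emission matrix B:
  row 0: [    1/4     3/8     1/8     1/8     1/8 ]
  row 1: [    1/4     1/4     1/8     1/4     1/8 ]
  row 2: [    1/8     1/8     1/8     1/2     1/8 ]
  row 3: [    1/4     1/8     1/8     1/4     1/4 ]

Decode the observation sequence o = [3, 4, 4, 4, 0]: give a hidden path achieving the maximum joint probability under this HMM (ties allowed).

t=0: δ = [4.688e-02, 3.125e-02, 1.875e-01, 3.125e-02]  (obs o_0=3)
t=1: δ = [2.930e-03, 5.859e-03, 8.789e-03, 1.172e-02]  ψ = [2, 2, 2, 2]  (obs o_1=4)
t=2: δ = [3.662e-04, 5.493e-04, 4.120e-04, 5.493e-04]  ψ = [3, 3, 2, 2]  (obs o_2=4)
t=3: δ = [1.717e-05, 2.575e-05, 3.433e-05, 3.433e-05]  ψ = [1, 3, 1, 0]  (obs o_3=4)
t=4: δ = [2.146e-06, 3.219e-06, 1.609e-06, 2.146e-06]  ψ = [3, 3, 1, 2]  (obs o_4=0)
backtrack: best end state = 1; path = [2, 3, 0, 3, 1]

path = [2, 3, 0, 3, 1]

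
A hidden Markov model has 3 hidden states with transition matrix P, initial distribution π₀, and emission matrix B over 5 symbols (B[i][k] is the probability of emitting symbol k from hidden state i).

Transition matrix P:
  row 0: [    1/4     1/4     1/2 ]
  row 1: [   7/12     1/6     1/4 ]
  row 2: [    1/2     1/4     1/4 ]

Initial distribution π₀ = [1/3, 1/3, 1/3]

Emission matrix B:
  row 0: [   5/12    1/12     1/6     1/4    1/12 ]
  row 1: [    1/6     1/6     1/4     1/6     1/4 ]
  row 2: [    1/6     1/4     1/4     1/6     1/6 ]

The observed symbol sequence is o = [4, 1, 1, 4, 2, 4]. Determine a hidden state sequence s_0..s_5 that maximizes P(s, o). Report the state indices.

path = [1, 0, 2, 1, 0, 2]

t=0: δ = [2.778e-02, 8.333e-02, 5.556e-02]  (obs o_0=4)
t=1: δ = [4.051e-03, 2.315e-03, 5.208e-03]  ψ = [1, 1, 1]  (obs o_1=1)
t=2: δ = [2.170e-04, 2.170e-04, 5.064e-04]  ψ = [2, 2, 0]  (obs o_2=1)
t=3: δ = [2.110e-05, 3.165e-05, 2.110e-05]  ψ = [2, 2, 2]  (obs o_3=4)
t=4: δ = [3.077e-06, 1.319e-06, 2.637e-06]  ψ = [1, 0, 0]  (obs o_4=2)
t=5: δ = [1.099e-07, 1.923e-07, 2.564e-07]  ψ = [2, 0, 0]  (obs o_5=4)
backtrack: best end state = 2; path = [1, 0, 2, 1, 0, 2]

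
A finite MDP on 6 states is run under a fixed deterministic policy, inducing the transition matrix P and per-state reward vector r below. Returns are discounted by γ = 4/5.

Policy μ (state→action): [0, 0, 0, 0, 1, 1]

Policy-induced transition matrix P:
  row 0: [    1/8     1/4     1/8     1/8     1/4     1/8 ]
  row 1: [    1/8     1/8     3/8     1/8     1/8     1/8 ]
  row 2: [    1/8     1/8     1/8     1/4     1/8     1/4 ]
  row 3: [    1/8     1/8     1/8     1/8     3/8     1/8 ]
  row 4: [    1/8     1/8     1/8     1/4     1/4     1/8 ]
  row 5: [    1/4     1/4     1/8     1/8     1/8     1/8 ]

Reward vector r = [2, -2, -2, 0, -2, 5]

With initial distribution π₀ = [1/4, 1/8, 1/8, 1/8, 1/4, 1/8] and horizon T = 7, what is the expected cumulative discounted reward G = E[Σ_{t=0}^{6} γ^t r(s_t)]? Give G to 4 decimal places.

G = -0.1041

t=0: π = [0.2500, 0.1250, 0.1250, 0.1250, 0.2500, 0.1250], E[r] = 0.1250, γ^t·E[r] = 0.125000, running G = 0.125000
t=1: π = [0.1406, 0.1719, 0.1563, 0.1719, 0.2188, 0.1406], E[r] = -0.1094, γ^t·E[r] = -0.087500, running G = 0.037500
t=2: π = [0.1426, 0.1602, 0.1680, 0.1719, 0.2129, 0.1445], E[r] = -0.0742, γ^t·E[r] = -0.047500, running G = -0.010000
t=3: π = [0.1431, 0.1609, 0.1650, 0.1726, 0.2124, 0.1460], E[r] = -0.0605, γ^t·E[r] = -0.031000, running G = -0.041000
t=4: π = [0.1432, 0.1611, 0.1652, 0.1722, 0.2126, 0.1456], E[r] = -0.0632, γ^t·E[r] = -0.025900, running G = -0.066900
t=5: π = [0.1432, 0.1611, 0.1653, 0.1722, 0.2125, 0.1457], E[r] = -0.0632, γ^t·E[r] = -0.020698, running G = -0.087598
t=6: π = [0.1432, 0.1611, 0.1653, 0.1722, 0.2125, 0.1457], E[r] = -0.0631, γ^t·E[r] = -0.016541, running G = -0.104139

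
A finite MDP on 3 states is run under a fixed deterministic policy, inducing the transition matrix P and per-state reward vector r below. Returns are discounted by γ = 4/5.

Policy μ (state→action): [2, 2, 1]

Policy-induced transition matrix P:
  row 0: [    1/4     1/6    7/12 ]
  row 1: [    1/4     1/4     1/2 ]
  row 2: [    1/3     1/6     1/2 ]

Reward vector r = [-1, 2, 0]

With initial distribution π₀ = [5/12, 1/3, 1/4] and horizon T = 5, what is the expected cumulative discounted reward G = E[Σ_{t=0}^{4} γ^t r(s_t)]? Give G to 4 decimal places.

t=0: π = [0.4167, 0.3333, 0.2500], E[r] = 0.2500, γ^t·E[r] = 0.250000, running G = 0.250000
t=1: π = [0.2708, 0.1944, 0.5347], E[r] = 0.1181, γ^t·E[r] = 0.094444, running G = 0.344444
t=2: π = [0.2946, 0.1829, 0.5226], E[r] = 0.0712, γ^t·E[r] = 0.045556, running G = 0.390000
t=3: π = [0.2935, 0.1819, 0.5245], E[r] = 0.0703, γ^t·E[r] = 0.035975, running G = 0.425975
t=4: π = [0.2937, 0.1818, 0.5245], E[r] = 0.0699, γ^t·E[r] = 0.028647, running G = 0.454622

G = 0.4546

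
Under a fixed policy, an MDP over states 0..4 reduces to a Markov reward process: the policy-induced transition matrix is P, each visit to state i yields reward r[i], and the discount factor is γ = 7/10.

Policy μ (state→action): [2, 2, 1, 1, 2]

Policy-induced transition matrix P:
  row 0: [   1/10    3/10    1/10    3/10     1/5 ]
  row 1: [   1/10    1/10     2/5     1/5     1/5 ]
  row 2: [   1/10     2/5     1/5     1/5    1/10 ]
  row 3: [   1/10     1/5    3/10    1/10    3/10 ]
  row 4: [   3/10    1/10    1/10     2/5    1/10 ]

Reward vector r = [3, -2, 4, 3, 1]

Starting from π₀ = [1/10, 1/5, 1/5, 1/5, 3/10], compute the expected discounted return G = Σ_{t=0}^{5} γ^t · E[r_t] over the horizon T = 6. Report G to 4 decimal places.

G = 5.1036

t=0: π = [0.1000, 0.2000, 0.2000, 0.2000, 0.3000], E[r] = 1.6000, γ^t·E[r] = 1.600000, running G = 1.600000
t=1: π = [0.1600, 0.2000, 0.2200, 0.2500, 0.1700], E[r] = 1.8800, γ^t·E[r] = 1.316000, running G = 2.916000
t=2: π = [0.1340, 0.2230, 0.2320, 0.2250, 0.1860], E[r] = 1.7450, γ^t·E[r] = 0.855050, running G = 3.771050
t=3: π = [0.1372, 0.2189, 0.2351, 0.2281, 0.1807], E[r] = 1.7792, γ^t·E[r] = 0.610266, running G = 4.381316
t=4: π = [0.1361, 0.2208, 0.2348, 0.2271, 0.1812], E[r] = 1.7684, γ^t·E[r] = 0.424602, running G = 4.805918
t=5: π = [0.1362, 0.2204, 0.2351, 0.2272, 0.1811], E[r] = 1.7711, γ^t·E[r] = 0.297661, running G = 5.103579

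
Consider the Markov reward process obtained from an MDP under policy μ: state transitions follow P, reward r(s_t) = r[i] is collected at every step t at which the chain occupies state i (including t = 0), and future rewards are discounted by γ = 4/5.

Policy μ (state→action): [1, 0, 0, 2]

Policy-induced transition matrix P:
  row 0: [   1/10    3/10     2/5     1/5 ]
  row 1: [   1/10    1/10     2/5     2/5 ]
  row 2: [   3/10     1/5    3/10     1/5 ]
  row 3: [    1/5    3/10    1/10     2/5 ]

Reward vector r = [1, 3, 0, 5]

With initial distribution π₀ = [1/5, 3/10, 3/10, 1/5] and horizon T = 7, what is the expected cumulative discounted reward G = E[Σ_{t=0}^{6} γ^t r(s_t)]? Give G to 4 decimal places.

G = 9.0975

t=0: π = [0.2000, 0.3000, 0.3000, 0.2000], E[r] = 2.1000, γ^t·E[r] = 2.100000, running G = 2.100000
t=1: π = [0.1800, 0.2100, 0.3100, 0.3000], E[r] = 2.3100, γ^t·E[r] = 1.848000, running G = 3.948000
t=2: π = [0.1920, 0.2270, 0.2790, 0.3020], E[r] = 2.3830, γ^t·E[r] = 1.525120, running G = 5.473120
t=3: π = [0.1860, 0.2267, 0.2815, 0.3058], E[r] = 2.3951, γ^t·E[r] = 1.226291, running G = 6.699411
t=4: π = [0.1869, 0.2265, 0.2801, 0.3065], E[r] = 2.3989, γ^t·E[r] = 0.982594, running G = 7.682005
t=5: π = [0.1867, 0.2267, 0.2800, 0.3066], E[r] = 2.3997, γ^t·E[r] = 0.786348, running G = 8.468353
t=6: π = [0.1867, 0.2267, 0.2800, 0.3067], E[r] = 2.3999, γ^t·E[r] = 0.629128, running G = 9.097481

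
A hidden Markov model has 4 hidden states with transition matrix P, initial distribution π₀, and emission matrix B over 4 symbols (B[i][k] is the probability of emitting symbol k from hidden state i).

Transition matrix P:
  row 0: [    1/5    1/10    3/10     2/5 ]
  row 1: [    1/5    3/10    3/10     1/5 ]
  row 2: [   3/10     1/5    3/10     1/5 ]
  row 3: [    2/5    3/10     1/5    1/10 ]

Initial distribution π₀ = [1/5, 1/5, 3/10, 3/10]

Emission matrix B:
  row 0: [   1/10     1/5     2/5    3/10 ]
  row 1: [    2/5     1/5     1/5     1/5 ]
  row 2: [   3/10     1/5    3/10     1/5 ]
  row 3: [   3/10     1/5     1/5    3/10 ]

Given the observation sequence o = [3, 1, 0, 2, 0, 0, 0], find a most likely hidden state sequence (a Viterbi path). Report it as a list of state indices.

t=0: δ = [6.000e-02, 4.000e-02, 6.000e-02, 9.000e-02]  (obs o_0=3)
t=1: δ = [7.200e-03, 5.400e-03, 3.600e-03, 4.800e-03]  ψ = [3, 3, 0, 0]  (obs o_1=1)
t=2: δ = [1.920e-04, 6.480e-04, 6.480e-04, 8.640e-04]  ψ = [3, 1, 0, 0]  (obs o_2=0)
t=3: δ = [1.382e-04, 5.184e-05, 5.832e-05, 2.592e-05]  ψ = [3, 3, 1, 1]  (obs o_3=2)
t=4: δ = [2.765e-06, 6.221e-06, 1.244e-05, 1.659e-05]  ψ = [0, 1, 0, 0]  (obs o_4=0)
t=5: δ = [6.636e-07, 1.991e-06, 1.120e-06, 7.465e-07]  ψ = [3, 3, 2, 2]  (obs o_5=0)
t=6: δ = [3.981e-08, 2.389e-07, 1.792e-07, 1.194e-07]  ψ = [1, 1, 1, 1]  (obs o_6=0)
backtrack: best end state = 1; path = [3, 0, 3, 0, 3, 1, 1]

path = [3, 0, 3, 0, 3, 1, 1]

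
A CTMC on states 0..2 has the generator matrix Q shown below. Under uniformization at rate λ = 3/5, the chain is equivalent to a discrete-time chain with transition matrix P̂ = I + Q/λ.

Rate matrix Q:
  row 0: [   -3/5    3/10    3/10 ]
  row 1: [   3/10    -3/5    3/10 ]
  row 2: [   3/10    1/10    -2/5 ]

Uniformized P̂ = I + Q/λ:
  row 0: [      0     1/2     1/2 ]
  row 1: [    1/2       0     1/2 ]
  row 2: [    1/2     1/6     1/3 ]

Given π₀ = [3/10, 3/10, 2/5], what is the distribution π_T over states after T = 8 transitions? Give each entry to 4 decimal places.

π = [0.3332, 0.2382, 0.4286]

t=0: π = [0.3000, 0.3000, 0.4000]
t=1: π = [0.3500, 0.2167, 0.4333]
t=2: π = [0.3250, 0.2472, 0.4278]
t=3: π = [0.3375, 0.2338, 0.4287]
t=4: π = [0.3313, 0.2402, 0.4285]
t=5: π = [0.3344, 0.2370, 0.4286]
t=6: π = [0.3328, 0.2386, 0.4286]
t=7: π = [0.3336, 0.2378, 0.4286]
t=8: π = [0.3332, 0.2382, 0.4286]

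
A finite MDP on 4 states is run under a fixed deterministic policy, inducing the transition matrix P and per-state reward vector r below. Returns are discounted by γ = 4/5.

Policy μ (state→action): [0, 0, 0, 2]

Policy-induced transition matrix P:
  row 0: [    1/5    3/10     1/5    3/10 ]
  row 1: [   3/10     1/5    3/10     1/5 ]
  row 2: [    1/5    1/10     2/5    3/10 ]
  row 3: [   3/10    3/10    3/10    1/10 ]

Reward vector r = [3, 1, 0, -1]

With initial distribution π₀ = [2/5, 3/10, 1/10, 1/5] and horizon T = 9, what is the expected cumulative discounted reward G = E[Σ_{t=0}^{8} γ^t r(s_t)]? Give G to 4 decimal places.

G = 3.7472

t=0: π = [0.4000, 0.3000, 0.1000, 0.2000], E[r] = 1.3000, γ^t·E[r] = 1.300000, running G = 1.300000
t=1: π = [0.2500, 0.2500, 0.2700, 0.2300], E[r] = 0.7700, γ^t·E[r] = 0.616000, running G = 1.916000
t=2: π = [0.2480, 0.2210, 0.3020, 0.2290], E[r] = 0.7360, γ^t·E[r] = 0.471040, running G = 2.387040
t=3: π = [0.2450, 0.2175, 0.3054, 0.2321], E[r] = 0.7204, γ^t·E[r] = 0.368845, running G = 2.755885
t=4: π = [0.2450, 0.2172, 0.3060, 0.2318], E[r] = 0.7202, γ^t·E[r] = 0.295002, running G = 3.050887
t=5: π = [0.2449, 0.2171, 0.3061, 0.2319], E[r] = 0.7199, γ^t·E[r] = 0.235883, running G = 3.286770
t=6: π = [0.2449, 0.2171, 0.3061, 0.2319], E[r] = 0.7199, γ^t·E[r] = 0.188707, running G = 3.475477
t=7: π = [0.2449, 0.2171, 0.3061, 0.2319], E[r] = 0.7199, γ^t·E[r] = 0.150964, running G = 3.626441
t=8: π = [0.2449, 0.2171, 0.3061, 0.2319], E[r] = 0.7199, γ^t·E[r] = 0.120771, running G = 3.747212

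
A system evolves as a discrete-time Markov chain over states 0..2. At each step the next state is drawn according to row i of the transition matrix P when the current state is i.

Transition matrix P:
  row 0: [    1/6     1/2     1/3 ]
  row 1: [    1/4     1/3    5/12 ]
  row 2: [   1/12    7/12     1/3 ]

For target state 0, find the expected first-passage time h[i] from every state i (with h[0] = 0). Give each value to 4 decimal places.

h = [0.0000, 5.3793, 6.2069]

First-step conditioning: h[0] = 0; for i ≠ 0, h[i] = 1 + Σ_k P[i][k]·h[k].
  h[1] = 1 + 1/3·h[1] + 5/12·h[2]
  h[2] = 1 + 7/12·h[1] + 1/3·h[2]
Solving the 2×2 linear system over states ≠ 0 gives exactly h = [0, 156/29, 180/29] (h[0] = 0 is the target).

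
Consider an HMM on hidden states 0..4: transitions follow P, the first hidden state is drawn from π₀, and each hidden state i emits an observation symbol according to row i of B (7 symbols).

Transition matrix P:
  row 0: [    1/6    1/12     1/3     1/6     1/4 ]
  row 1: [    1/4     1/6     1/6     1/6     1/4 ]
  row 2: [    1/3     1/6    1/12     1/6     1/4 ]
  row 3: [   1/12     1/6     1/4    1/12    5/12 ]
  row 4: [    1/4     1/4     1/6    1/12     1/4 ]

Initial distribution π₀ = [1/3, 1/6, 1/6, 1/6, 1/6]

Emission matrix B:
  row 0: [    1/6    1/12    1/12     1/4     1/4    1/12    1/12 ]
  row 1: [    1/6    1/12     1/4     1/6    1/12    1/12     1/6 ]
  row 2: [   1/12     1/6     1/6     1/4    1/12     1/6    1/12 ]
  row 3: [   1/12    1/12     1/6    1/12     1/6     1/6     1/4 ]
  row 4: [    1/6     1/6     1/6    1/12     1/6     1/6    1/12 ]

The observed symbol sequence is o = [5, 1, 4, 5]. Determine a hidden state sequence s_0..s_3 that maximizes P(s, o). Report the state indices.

t=0: δ = [2.778e-02, 1.389e-02, 2.778e-02, 2.778e-02, 2.778e-02]  (obs o_0=5)
t=1: δ = [7.716e-04, 5.787e-04, 1.543e-03, 3.858e-04, 1.929e-03]  ψ = [2, 4, 0, 0, 3]  (obs o_1=1)
t=2: δ = [1.286e-04, 4.019e-05, 2.679e-05, 4.287e-05, 8.038e-05]  ψ = [2, 4, 4, 2, 4]  (obs o_2=4)
t=3: δ = [1.786e-06, 1.674e-06, 7.144e-06, 3.572e-06, 5.358e-06]  ψ = [0, 4, 0, 0, 0]  (obs o_3=5)
backtrack: best end state = 2; path = [0, 2, 0, 2]

path = [0, 2, 0, 2]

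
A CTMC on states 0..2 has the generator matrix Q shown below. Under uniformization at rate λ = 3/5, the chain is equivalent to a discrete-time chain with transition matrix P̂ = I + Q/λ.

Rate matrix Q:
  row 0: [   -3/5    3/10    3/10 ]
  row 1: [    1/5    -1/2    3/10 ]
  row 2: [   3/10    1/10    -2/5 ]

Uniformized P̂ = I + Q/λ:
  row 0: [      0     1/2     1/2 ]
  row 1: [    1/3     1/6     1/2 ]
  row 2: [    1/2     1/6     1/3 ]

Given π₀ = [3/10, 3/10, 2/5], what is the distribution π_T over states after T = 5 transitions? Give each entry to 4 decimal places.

t=0: π = [0.3000, 0.3000, 0.4000]
t=1: π = [0.3000, 0.2667, 0.4333]
t=2: π = [0.3056, 0.2667, 0.4278]
t=3: π = [0.3028, 0.2685, 0.4287]
t=4: π = [0.3039, 0.2676, 0.4285]
t=5: π = [0.3035, 0.2680, 0.4286]

π = [0.3035, 0.2680, 0.4286]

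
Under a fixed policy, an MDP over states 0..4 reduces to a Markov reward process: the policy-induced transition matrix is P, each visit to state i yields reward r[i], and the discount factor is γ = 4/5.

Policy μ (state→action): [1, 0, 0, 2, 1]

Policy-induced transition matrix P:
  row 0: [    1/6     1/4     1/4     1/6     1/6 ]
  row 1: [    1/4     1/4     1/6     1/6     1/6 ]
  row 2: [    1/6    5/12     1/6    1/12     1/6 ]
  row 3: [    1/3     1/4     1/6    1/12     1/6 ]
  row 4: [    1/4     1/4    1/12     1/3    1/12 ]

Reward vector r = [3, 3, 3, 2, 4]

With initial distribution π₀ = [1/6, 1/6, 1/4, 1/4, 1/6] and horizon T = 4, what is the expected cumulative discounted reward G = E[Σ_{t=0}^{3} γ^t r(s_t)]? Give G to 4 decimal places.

G = 8.7600

t=0: π = [0.1667, 0.1667, 0.2500, 0.2500, 0.1667], E[r] = 2.9167, γ^t·E[r] = 2.916667, running G = 2.916667
t=1: π = [0.2361, 0.2917, 0.1667, 0.1528, 0.1528], E[r] = 3.0000, γ^t·E[r] = 2.400000, running G = 5.316667
t=2: π = [0.2292, 0.2778, 0.1736, 0.1655, 0.1539], E[r] = 2.9884, γ^t·E[r] = 1.912593, running G = 7.229259
t=3: π = [0.2302, 0.2789, 0.1729, 0.1641, 0.1538], E[r] = 2.9898, γ^t·E[r] = 1.530765, running G = 8.760025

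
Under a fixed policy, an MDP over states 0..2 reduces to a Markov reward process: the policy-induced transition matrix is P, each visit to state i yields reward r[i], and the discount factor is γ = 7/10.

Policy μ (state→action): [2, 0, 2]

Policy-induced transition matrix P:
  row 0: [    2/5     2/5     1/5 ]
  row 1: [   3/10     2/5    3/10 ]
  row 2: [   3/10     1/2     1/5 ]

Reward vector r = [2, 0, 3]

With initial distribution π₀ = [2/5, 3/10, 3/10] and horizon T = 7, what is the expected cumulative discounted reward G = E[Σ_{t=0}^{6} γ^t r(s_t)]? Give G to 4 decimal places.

t=0: π = [0.4000, 0.3000, 0.3000], E[r] = 1.7000, γ^t·E[r] = 1.700000, running G = 1.700000
t=1: π = [0.3400, 0.4300, 0.2300], E[r] = 1.3700, γ^t·E[r] = 0.959000, running G = 2.659000
t=2: π = [0.3340, 0.4230, 0.2430], E[r] = 1.3970, γ^t·E[r] = 0.684530, running G = 3.343530
t=3: π = [0.3334, 0.4243, 0.2423], E[r] = 1.3937, γ^t·E[r] = 0.478039, running G = 3.821569
t=4: π = [0.3333, 0.4242, 0.2424], E[r] = 1.3940, γ^t·E[r] = 0.334692, running G = 4.156261
t=5: π = [0.3333, 0.4242, 0.2424], E[r] = 1.3939, γ^t·E[r] = 0.234279, running G = 4.390540
t=6: π = [0.3333, 0.4242, 0.2424], E[r] = 1.3939, γ^t·E[r] = 0.163996, running G = 4.554536

G = 4.5545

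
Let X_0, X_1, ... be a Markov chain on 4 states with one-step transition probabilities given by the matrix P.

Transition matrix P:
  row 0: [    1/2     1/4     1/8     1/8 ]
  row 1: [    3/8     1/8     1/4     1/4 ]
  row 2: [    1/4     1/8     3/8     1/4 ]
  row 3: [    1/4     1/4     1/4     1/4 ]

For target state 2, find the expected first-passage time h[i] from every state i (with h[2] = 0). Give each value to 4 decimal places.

First-step conditioning: h[2] = 0; for i ≠ 2, h[i] = 1 + Σ_k P[i][k]·h[k].
  h[0] = 1 + 1/2·h[0] + 1/4·h[1] + 1/8·h[3]
  h[1] = 1 + 3/8·h[0] + 1/8·h[1] + 1/4·h[3]
  h[3] = 1 + 1/4·h[0] + 1/4·h[1] + 1/4·h[3]
Solving the 3×3 linear system over states ≠ 2 gives exactly h = [63/11, 5, 0, 54/11] (h[2] = 0 is the target).

h = [5.7273, 5.0000, 0.0000, 4.9091]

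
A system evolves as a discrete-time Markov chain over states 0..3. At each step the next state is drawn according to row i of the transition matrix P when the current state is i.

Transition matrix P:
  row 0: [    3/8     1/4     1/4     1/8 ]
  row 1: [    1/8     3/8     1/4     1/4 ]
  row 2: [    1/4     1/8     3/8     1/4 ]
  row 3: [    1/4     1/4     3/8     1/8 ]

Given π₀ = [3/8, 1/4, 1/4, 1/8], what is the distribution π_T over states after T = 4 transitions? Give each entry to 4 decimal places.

t=0: π = [0.3750, 0.2500, 0.2500, 0.1250]
t=1: π = [0.2656, 0.2500, 0.2969, 0.1875]
t=2: π = [0.2520, 0.2441, 0.3105, 0.1934]
t=3: π = [0.2510, 0.2417, 0.3130, 0.1943]
t=4: π = [0.2512, 0.2411, 0.3134, 0.1943]

π = [0.2512, 0.2411, 0.3134, 0.1943]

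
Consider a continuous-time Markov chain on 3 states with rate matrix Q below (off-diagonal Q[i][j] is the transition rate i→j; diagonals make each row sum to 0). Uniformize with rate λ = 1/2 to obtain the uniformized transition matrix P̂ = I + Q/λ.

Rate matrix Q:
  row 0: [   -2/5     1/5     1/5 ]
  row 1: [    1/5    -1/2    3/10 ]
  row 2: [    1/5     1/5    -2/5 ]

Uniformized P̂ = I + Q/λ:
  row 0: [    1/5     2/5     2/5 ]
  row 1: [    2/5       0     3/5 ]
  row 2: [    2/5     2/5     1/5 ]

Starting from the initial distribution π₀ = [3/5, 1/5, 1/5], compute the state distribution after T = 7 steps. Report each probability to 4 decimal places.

t=0: π = [0.6000, 0.2000, 0.2000]
t=1: π = [0.2800, 0.3200, 0.4000]
t=2: π = [0.3440, 0.2720, 0.3840]
t=3: π = [0.3312, 0.2912, 0.3776]
t=4: π = [0.3338, 0.2835, 0.3827]
t=5: π = [0.3332, 0.2866, 0.3802]
t=6: π = [0.3334, 0.2854, 0.3813]
t=7: π = [0.3333, 0.2859, 0.3808]

π = [0.3333, 0.2859, 0.3808]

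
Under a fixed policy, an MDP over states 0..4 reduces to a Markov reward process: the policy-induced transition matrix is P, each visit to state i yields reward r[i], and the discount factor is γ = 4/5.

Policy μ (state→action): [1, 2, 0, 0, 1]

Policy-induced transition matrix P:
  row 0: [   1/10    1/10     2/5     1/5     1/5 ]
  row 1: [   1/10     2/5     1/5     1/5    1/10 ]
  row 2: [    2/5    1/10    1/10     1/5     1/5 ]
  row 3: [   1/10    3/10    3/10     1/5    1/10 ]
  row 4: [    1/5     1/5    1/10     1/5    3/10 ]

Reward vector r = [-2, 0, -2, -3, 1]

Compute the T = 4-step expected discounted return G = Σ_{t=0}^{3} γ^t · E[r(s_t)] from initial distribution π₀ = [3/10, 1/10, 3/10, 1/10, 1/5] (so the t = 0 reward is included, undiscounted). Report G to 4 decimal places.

t=0: π = [0.3000, 0.1000, 0.3000, 0.1000, 0.2000], E[r] = -1.3000, γ^t·E[r] = -1.300000, running G = -1.300000
t=1: π = [0.2100, 0.1700, 0.2200, 0.2000, 0.2000], E[r] = -1.2600, γ^t·E[r] = -1.008000, running G = -2.308000
t=2: π = [0.1860, 0.2110, 0.2200, 0.2000, 0.1830], E[r] = -1.2290, γ^t·E[r] = -0.786560, running G = -3.094560
t=3: π = [0.1843, 0.2216, 0.2169, 0.2000, 0.1772], E[r] = -1.2252, γ^t·E[r] = -0.627302, running G = -3.721862

G = -3.7219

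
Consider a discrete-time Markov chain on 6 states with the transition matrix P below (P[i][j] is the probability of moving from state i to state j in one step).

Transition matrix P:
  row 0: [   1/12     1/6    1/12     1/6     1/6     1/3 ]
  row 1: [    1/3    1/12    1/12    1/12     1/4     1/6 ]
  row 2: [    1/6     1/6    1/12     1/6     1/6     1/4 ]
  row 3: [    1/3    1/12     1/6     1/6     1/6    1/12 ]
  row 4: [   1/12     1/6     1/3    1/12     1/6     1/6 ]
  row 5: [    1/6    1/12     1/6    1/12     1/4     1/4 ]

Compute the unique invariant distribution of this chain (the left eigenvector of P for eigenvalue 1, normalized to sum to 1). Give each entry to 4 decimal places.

π = [0.1772, 0.1278, 0.1605, 0.1216, 0.1954, 0.2176]

Balance equations π_j = Σ_i π_i·P[i][j]:
  π_0 = 1/12·π_0 + 1/3·π_1 + 1/6·π_2 + 1/3·π_3 + 1/12·π_4 + 1/6·π_5
  π_1 = 1/6·π_0 + 1/12·π_1 + 1/6·π_2 + 1/12·π_3 + 1/6·π_4 + 1/12·π_5
  π_2 = 1/12·π_0 + 1/12·π_1 + 1/12·π_2 + 1/6·π_3 + 1/3·π_4 + 1/6·π_5
  π_3 = 1/6·π_0 + 1/12·π_1 + 1/6·π_2 + 1/6·π_3 + 1/12·π_4 + 1/12·π_5
  π_4 = 1/6·π_0 + 1/4·π_1 + 1/6·π_2 + 1/6·π_3 + 1/6·π_4 + 1/4·π_5
  normalize: π_0 + π_1 + π_2 + π_3 + π_4 + π_5 = 1
Solving the linear system gives exactly π = [10164/57367, 7329/57367, 9205/57367, 6976/57367, 11212/57367, 12481/57367].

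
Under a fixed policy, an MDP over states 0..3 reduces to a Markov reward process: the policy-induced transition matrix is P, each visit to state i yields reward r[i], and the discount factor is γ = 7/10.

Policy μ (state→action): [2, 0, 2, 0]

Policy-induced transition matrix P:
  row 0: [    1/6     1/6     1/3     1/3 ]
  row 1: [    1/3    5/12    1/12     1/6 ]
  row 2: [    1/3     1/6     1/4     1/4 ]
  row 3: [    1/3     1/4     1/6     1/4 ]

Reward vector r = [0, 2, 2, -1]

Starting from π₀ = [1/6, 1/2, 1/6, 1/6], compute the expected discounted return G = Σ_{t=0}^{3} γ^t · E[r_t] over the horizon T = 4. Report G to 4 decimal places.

t=0: π = [0.1667, 0.5000, 0.1667, 0.1667], E[r] = 1.1667, γ^t·E[r] = 1.166667, running G = 1.166667
t=1: π = [0.3056, 0.3056, 0.1667, 0.2222], E[r] = 0.7222, γ^t·E[r] = 0.505556, running G = 1.672222
t=2: π = [0.2824, 0.2616, 0.2060, 0.2500], E[r] = 0.6852, γ^t·E[r] = 0.335741, running G = 2.007963
t=3: π = [0.2863, 0.2529, 0.2091, 0.2517], E[r] = 0.6723, γ^t·E[r] = 0.230585, running G = 2.238548

G = 2.2385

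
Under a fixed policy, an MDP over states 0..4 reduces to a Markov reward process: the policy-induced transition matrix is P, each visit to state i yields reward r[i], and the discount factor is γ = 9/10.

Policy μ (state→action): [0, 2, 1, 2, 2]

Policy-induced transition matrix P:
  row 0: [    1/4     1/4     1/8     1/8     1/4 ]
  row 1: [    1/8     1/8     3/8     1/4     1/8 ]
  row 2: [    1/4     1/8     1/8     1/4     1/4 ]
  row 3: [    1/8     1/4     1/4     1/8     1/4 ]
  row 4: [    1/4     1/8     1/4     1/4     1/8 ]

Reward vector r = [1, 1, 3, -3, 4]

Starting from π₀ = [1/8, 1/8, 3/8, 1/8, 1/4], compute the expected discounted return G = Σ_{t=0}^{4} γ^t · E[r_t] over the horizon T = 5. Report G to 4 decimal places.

t=0: π = [0.1250, 0.1250, 0.3750, 0.1250, 0.2500], E[r] = 2.0000, γ^t·E[r] = 2.000000, running G = 2.000000
t=1: π = [0.2188, 0.1563, 0.2031, 0.2188, 0.2031], E[r] = 1.1406, γ^t·E[r] = 1.026563, running G = 3.026563
t=2: π = [0.2031, 0.1797, 0.2168, 0.1953, 0.2051], E[r] = 1.2676, γ^t·E[r] = 1.026738, running G = 4.053301
t=3: π = [0.2031, 0.1748, 0.2200, 0.2002, 0.2019], E[r] = 1.2449, γ^t·E[r] = 0.907512, running G = 4.960813
t=4: π = [0.2031, 0.1754, 0.2190, 0.1996, 0.2029], E[r] = 1.2483, γ^t·E[r] = 0.819024, running G = 5.779837

G = 5.7798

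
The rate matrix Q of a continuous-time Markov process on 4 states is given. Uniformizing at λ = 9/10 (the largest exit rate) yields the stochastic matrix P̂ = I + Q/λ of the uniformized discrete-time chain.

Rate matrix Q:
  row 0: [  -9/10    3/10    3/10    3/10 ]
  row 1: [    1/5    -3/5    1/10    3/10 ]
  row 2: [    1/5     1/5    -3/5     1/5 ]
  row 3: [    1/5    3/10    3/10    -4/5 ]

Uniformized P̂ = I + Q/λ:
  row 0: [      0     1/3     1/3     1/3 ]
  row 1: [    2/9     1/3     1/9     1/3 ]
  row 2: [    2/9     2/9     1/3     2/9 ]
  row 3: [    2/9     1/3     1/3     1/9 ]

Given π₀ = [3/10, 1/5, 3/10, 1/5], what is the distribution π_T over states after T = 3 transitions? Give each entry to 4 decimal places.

t=0: π = [0.3000, 0.2000, 0.3000, 0.2000]
t=1: π = [0.1556, 0.3000, 0.2889, 0.2556]
t=2: π = [0.1877, 0.3012, 0.2667, 0.2444]
t=3: π = [0.1805, 0.3037, 0.2664, 0.2494]

π = [0.1805, 0.3037, 0.2664, 0.2494]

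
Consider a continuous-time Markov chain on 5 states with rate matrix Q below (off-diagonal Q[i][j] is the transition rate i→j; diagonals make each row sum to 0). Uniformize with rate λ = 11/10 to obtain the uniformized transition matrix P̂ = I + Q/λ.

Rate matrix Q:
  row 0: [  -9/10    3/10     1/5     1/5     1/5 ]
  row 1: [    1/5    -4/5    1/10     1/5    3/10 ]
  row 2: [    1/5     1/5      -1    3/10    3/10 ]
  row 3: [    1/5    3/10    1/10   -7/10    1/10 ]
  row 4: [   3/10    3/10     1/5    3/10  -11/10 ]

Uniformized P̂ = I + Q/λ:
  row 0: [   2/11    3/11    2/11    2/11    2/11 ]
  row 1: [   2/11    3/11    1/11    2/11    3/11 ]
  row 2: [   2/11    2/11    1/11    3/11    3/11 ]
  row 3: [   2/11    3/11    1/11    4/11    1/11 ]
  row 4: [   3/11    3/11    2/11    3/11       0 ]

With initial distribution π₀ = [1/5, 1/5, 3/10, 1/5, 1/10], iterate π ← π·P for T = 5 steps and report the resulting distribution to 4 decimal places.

π = [0.1967, 0.2615, 0.1237, 0.2542, 0.1640]

t=0: π = [0.2000, 0.2000, 0.3000, 0.2000, 0.1000]
t=1: π = [0.1909, 0.2455, 0.1182, 0.2545, 0.1909]
t=2: π = [0.1992, 0.2620, 0.1256, 0.2562, 0.1570]
t=3: π = [0.1961, 0.2613, 0.1233, 0.2541, 0.1652]
t=4: π = [0.1968, 0.2615, 0.1238, 0.2542, 0.1636]
t=5: π = [0.1967, 0.2615, 0.1237, 0.2542, 0.1640]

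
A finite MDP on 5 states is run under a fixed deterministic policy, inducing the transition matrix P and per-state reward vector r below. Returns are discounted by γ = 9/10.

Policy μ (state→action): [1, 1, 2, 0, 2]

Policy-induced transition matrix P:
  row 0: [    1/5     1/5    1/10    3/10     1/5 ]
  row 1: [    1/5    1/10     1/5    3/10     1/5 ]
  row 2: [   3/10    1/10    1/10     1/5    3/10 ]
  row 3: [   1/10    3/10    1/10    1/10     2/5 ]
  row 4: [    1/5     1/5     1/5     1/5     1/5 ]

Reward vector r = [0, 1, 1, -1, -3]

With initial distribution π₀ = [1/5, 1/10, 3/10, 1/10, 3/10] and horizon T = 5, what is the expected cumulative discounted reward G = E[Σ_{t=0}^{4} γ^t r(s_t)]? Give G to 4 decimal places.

G = -2.6363

t=0: π = [0.2000, 0.1000, 0.3000, 0.1000, 0.3000], E[r] = -0.6000, γ^t·E[r] = -0.600000, running G = -0.600000
t=1: π = [0.2200, 0.1700, 0.1400, 0.2200, 0.2500], E[r] = -0.6600, γ^t·E[r] = -0.594000, running G = -1.194000
t=2: π = [0.1920, 0.1910, 0.1420, 0.2170, 0.2580], E[r] = -0.6580, γ^t·E[r] = -0.532980, running G = -1.726980
t=3: π = [0.1925, 0.1884, 0.1449, 0.2166, 0.2576], E[r] = -0.6561, γ^t·E[r] = -0.478297, running G = -2.205277
t=4: π = [0.1928, 0.1883, 0.1446, 0.2164, 0.2578], E[r] = -0.6569, γ^t·E[r] = -0.431012, running G = -2.636289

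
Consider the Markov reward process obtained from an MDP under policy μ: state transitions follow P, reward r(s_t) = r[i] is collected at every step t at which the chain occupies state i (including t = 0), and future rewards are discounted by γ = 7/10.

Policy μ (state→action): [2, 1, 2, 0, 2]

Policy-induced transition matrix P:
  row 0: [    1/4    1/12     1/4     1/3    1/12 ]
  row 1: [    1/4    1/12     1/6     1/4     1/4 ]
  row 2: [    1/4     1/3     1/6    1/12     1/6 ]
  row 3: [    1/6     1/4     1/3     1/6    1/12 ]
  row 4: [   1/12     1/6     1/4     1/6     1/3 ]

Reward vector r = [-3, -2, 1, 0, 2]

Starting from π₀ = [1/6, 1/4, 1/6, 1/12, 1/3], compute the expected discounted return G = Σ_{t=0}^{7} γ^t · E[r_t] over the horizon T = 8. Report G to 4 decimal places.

t=0: π = [0.1667, 0.2500, 0.1667, 0.0833, 0.3333], E[r] = -0.1667, γ^t·E[r] = -0.166667, running G = -0.166667
t=1: π = [0.1875, 0.1667, 0.2222, 0.2014, 0.2222], E[r] = -0.2292, γ^t·E[r] = -0.160417, running G = -0.327083
t=2: π = [0.1962, 0.1910, 0.2344, 0.1933, 0.1852], E[r] = -0.3657, γ^t·E[r] = -0.179213, running G = -0.506296
t=3: π = [0.2030, 0.1896, 0.2307, 0.1957, 0.1810], E[r] = -0.3956, γ^t·E[r] = -0.135688, running G = -0.641984
t=4: π = [0.2035, 0.1887, 0.2313, 0.1971, 0.1794], E[r] = -0.3979, γ^t·E[r] = -0.095534, running G = -0.737518
t=5: π = [0.2037, 0.1890, 0.2314, 0.1970, 0.1789], E[r] = -0.3997, γ^t·E[r] = -0.067177, running G = -0.804695
t=6: π = [0.2038, 0.1889, 0.2314, 0.1971, 0.1788], E[r] = -0.4001, γ^t·E[r] = -0.047071, running G = -0.851766
t=7: π = [0.2038, 0.1889, 0.2314, 0.1971, 0.1788], E[r] = -0.4001, γ^t·E[r] = -0.032954, running G = -0.884720

G = -0.8847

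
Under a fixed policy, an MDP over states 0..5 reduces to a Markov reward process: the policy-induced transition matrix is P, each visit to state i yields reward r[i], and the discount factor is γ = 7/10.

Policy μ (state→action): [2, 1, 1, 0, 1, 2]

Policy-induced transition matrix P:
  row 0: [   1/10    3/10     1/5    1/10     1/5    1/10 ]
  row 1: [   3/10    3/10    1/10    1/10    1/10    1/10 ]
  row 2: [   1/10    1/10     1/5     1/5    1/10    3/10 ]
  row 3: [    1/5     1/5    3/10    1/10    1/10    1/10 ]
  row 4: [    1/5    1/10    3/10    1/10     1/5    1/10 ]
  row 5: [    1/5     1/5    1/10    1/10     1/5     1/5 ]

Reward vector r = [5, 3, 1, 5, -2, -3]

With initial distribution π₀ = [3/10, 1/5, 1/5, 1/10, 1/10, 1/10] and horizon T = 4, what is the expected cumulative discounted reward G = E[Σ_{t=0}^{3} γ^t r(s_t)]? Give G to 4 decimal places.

G = 4.6926

t=0: π = [0.3000, 0.2000, 0.2000, 0.1000, 0.1000, 0.1000], E[r] = 2.3000, γ^t·E[r] = 2.300000, running G = 2.300000
t=1: π = [0.1700, 0.2200, 0.1900, 0.1200, 0.1500, 0.1500], E[r] = 1.5500, γ^t·E[r] = 1.085000, running G = 3.385000
t=2: π = [0.1860, 0.2050, 0.1900, 0.1190, 0.1470, 0.1530], E[r] = 1.5770, γ^t·E[r] = 0.772730, running G = 4.157730
t=3: π = [0.1829, 0.2054, 0.1908, 0.1190, 0.1486, 0.1533], E[r] = 1.5594, γ^t·E[r] = 0.534874, running G = 4.692604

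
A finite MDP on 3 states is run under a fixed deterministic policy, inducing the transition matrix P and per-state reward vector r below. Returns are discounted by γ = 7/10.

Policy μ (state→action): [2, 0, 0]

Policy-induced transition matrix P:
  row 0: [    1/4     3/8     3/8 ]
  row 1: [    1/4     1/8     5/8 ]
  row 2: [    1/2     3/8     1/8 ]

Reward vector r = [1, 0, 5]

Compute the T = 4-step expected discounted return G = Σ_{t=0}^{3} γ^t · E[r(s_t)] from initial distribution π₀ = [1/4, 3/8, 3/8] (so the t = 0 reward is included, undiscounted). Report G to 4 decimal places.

t=0: π = [0.2500, 0.3750, 0.3750], E[r] = 2.1250, γ^t·E[r] = 2.125000, running G = 2.125000
t=1: π = [0.3438, 0.2813, 0.3750], E[r] = 2.2188, γ^t·E[r] = 1.553125, running G = 3.678125
t=2: π = [0.3438, 0.3047, 0.3516], E[r] = 2.1016, γ^t·E[r] = 1.029766, running G = 4.707891
t=3: π = [0.3379, 0.2988, 0.3633], E[r] = 2.1543, γ^t·E[r] = 0.738924, running G = 5.446814

G = 5.4468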